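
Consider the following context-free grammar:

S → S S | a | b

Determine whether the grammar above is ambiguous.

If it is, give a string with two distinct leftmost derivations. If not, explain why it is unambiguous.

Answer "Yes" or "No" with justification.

Yes - the string 'b a a b' has two distinct leftmost derivations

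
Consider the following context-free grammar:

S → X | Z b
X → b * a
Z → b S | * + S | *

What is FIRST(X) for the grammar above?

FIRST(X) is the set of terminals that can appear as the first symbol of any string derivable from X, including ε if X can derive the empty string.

We compute FIRST(X) using the standard algorithm.
FIRST(S) = {*, b}
FIRST(X) = {b}
FIRST(Z) = {*, b}
Therefore, FIRST(X) = {b}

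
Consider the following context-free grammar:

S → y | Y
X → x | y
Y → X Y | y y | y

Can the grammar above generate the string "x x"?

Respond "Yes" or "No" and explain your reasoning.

No - no valid derivation exists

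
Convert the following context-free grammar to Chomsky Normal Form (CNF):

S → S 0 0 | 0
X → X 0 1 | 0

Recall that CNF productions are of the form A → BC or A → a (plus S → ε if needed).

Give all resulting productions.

T0 → 0; S → 0; T1 → 1; X → 0; S → S X0; X0 → T0 T0; X → X X1; X1 → T0 T1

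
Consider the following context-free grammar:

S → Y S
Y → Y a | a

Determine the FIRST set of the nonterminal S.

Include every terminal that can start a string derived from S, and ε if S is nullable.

We compute FIRST(S) using the standard algorithm.
FIRST(S) = {a}
FIRST(Y) = {a}
Therefore, FIRST(S) = {a}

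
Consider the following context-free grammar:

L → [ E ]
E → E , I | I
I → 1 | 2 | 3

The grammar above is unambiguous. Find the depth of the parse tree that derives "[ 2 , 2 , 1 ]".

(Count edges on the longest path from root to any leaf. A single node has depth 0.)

5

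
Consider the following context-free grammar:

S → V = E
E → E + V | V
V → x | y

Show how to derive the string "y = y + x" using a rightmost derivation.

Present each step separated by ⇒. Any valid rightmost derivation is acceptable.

S ⇒ V = E ⇒ V = E + V ⇒ V = E + x ⇒ V = V + x ⇒ V = y + x ⇒ y = y + x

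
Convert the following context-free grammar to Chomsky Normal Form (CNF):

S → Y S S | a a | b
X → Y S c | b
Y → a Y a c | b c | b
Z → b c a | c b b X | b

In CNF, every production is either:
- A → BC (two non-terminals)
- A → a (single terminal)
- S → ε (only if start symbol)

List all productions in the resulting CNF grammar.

TA → a; S → b; TC → c; X → b; TB → b; Y → b; Z → b; S → Y X0; X0 → S S; S → TA TA; X → Y X1; X1 → S TC; Y → TA X2; X2 → Y X3; X3 → TA TC; Y → TB TC; Z → TB X4; X4 → TC TA; Z → TC X5; X5 → TB X6; X6 → TB X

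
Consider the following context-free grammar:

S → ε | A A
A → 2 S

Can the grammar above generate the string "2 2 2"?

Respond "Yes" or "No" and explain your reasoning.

No - no valid derivation exists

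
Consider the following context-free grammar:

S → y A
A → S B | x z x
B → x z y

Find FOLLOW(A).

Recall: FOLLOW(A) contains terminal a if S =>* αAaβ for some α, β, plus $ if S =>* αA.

We compute FOLLOW(A) using the standard algorithm.
FOLLOW(S) starts with {$}.
FIRST(A) = {x, y}
FIRST(B) = {x}
FIRST(S) = {y}
FOLLOW(A) = {$, x}
FOLLOW(B) = {$, x}
FOLLOW(S) = {$, x}
Therefore, FOLLOW(A) = {$, x}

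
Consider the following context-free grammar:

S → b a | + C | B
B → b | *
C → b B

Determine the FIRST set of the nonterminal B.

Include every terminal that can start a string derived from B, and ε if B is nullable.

We compute FIRST(B) using the standard algorithm.
FIRST(B) = {*, b}
FIRST(C) = {b}
FIRST(S) = {*, +, b}
Therefore, FIRST(B) = {*, b}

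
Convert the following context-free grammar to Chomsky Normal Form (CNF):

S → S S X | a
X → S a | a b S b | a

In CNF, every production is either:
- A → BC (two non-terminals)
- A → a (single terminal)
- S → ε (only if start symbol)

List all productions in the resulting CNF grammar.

S → a; TA → a; TB → b; X → a; S → S X0; X0 → S X; X → S TA; X → TA X1; X1 → TB X2; X2 → S TB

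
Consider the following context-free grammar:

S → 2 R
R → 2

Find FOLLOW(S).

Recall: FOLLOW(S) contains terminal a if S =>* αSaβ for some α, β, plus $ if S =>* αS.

We compute FOLLOW(S) using the standard algorithm.
FOLLOW(S) starts with {$}.
FIRST(R) = {2}
FIRST(S) = {2}
FOLLOW(R) = {$}
FOLLOW(S) = {$}
Therefore, FOLLOW(S) = {$}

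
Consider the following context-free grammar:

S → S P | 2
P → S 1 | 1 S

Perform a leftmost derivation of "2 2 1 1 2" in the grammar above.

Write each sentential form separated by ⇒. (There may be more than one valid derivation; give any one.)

S ⇒ S P ⇒ S P P ⇒ 2 P P ⇒ 2 S 1 P ⇒ 2 2 1 P ⇒ 2 2 1 1 S ⇒ 2 2 1 1 2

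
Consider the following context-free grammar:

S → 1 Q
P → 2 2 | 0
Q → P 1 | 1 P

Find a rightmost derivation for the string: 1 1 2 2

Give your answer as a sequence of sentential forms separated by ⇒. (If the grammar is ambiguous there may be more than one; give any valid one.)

S ⇒ 1 Q ⇒ 1 1 P ⇒ 1 1 2 2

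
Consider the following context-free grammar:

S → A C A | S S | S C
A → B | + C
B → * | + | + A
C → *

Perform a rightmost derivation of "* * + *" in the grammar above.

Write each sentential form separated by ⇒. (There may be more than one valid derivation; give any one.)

S ⇒ A C A ⇒ A C + C ⇒ A C + * ⇒ A * + * ⇒ B * + * ⇒ * * + *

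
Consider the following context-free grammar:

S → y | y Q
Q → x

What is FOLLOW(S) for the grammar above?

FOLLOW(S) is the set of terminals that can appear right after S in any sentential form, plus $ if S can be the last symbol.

We compute FOLLOW(S) using the standard algorithm.
FOLLOW(S) starts with {$}.
FIRST(Q) = {x}
FIRST(S) = {y}
FOLLOW(Q) = {$}
FOLLOW(S) = {$}
Therefore, FOLLOW(S) = {$}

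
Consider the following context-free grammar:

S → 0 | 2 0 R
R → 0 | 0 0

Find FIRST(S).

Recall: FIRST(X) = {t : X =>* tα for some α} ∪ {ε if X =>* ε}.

We compute FIRST(S) using the standard algorithm.
FIRST(R) = {0}
FIRST(S) = {0, 2}
Therefore, FIRST(S) = {0, 2}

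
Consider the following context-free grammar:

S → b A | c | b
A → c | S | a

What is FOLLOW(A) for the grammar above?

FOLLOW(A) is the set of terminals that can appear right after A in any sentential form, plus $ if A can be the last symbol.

We compute FOLLOW(A) using the standard algorithm.
FOLLOW(S) starts with {$}.
FIRST(A) = {a, b, c}
FIRST(S) = {b, c}
FOLLOW(A) = {$}
FOLLOW(S) = {$}
Therefore, FOLLOW(A) = {$}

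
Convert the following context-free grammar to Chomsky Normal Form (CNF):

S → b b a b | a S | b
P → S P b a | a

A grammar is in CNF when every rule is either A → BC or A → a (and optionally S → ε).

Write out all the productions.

TB → b; TA → a; S → b; P → a; S → TB X0; X0 → TB X1; X1 → TA TB; S → TA S; P → S X2; X2 → P X3; X3 → TB TA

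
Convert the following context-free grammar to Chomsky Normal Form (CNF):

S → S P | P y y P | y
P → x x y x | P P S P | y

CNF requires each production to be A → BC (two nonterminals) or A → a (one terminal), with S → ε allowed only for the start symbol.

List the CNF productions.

TY → y; S → y; TX → x; P → y; S → S P; S → P X0; X0 → TY X1; X1 → TY P; P → TX X2; X2 → TX X3; X3 → TY TX; P → P X4; X4 → P X5; X5 → S P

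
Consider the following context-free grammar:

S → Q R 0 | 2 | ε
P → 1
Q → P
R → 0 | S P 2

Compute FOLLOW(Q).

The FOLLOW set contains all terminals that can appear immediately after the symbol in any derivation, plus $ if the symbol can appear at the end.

We compute FOLLOW(Q) using the standard algorithm.
FOLLOW(S) starts with {$}.
FIRST(P) = {1}
FIRST(Q) = {1}
FIRST(R) = {0, 1, 2}
FIRST(S) = {1, 2, ε}
FOLLOW(P) = {0, 1, 2}
FOLLOW(Q) = {0, 1, 2}
FOLLOW(R) = {0}
FOLLOW(S) = {$, 1}
Therefore, FOLLOW(Q) = {0, 1, 2}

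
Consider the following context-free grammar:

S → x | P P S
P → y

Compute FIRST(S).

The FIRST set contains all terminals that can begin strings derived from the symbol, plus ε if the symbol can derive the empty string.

We compute FIRST(S) using the standard algorithm.
FIRST(P) = {y}
FIRST(S) = {x, y}
Therefore, FIRST(S) = {x, y}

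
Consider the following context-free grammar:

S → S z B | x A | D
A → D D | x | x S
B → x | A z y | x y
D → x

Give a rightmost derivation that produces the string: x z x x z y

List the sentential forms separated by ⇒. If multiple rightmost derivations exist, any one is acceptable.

S ⇒ S z B ⇒ S z A z y ⇒ S z D D z y ⇒ S z D x z y ⇒ S z x x z y ⇒ D z x x z y ⇒ x z x x z y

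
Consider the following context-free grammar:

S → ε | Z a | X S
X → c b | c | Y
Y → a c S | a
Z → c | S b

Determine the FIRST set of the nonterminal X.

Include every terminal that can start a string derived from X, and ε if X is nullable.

We compute FIRST(X) using the standard algorithm.
FIRST(S) = {a, b, c, ε}
FIRST(X) = {a, c}
FIRST(Y) = {a}
FIRST(Z) = {a, b, c}
Therefore, FIRST(X) = {a, c}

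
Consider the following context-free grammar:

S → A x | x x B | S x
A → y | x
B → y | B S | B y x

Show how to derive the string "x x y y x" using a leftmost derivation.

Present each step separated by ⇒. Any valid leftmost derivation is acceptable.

S ⇒ x x B ⇒ x x B y x ⇒ x x y y x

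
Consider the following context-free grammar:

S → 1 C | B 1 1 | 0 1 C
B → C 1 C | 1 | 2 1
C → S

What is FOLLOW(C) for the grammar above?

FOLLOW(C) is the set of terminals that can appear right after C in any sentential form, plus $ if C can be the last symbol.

We compute FOLLOW(C) using the standard algorithm.
FOLLOW(S) starts with {$}.
FIRST(B) = {0, 1, 2}
FIRST(C) = {0, 1, 2}
FIRST(S) = {0, 1, 2}
FOLLOW(B) = {1}
FOLLOW(C) = {$, 1}
FOLLOW(S) = {$, 1}
Therefore, FOLLOW(C) = {$, 1}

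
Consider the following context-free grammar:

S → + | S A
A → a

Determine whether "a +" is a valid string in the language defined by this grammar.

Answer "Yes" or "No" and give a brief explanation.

No - no valid derivation exists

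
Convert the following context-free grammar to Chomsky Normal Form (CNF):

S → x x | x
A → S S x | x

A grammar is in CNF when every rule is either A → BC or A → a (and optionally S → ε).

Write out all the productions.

TX → x; S → x; A → x; S → TX TX; A → S X0; X0 → S TX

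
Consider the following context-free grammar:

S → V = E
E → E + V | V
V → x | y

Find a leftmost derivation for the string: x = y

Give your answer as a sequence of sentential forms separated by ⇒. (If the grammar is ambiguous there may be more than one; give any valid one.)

S ⇒ V = E ⇒ x = E ⇒ x = V ⇒ x = y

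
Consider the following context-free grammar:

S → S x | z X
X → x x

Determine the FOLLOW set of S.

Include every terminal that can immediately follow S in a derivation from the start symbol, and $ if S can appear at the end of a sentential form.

We compute FOLLOW(S) using the standard algorithm.
FOLLOW(S) starts with {$}.
FIRST(S) = {z}
FIRST(X) = {x}
FOLLOW(S) = {$, x}
FOLLOW(X) = {$, x}
Therefore, FOLLOW(S) = {$, x}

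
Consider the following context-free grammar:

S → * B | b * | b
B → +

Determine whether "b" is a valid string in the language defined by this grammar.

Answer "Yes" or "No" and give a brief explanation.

Yes - a valid derivation exists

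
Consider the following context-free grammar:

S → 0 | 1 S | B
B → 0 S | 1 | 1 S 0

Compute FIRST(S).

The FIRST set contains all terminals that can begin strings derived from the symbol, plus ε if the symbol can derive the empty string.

We compute FIRST(S) using the standard algorithm.
FIRST(B) = {0, 1}
FIRST(S) = {0, 1}
Therefore, FIRST(S) = {0, 1}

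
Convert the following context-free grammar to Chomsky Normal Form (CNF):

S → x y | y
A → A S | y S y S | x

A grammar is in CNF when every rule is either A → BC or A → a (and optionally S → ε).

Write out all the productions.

TX → x; TY → y; S → y; A → x; S → TX TY; A → A S; A → TY X0; X0 → S X1; X1 → TY S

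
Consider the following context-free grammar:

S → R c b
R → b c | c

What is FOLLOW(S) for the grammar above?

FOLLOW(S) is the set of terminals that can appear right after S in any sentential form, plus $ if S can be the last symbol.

We compute FOLLOW(S) using the standard algorithm.
FOLLOW(S) starts with {$}.
FIRST(R) = {b, c}
FIRST(S) = {b, c}
FOLLOW(R) = {c}
FOLLOW(S) = {$}
Therefore, FOLLOW(S) = {$}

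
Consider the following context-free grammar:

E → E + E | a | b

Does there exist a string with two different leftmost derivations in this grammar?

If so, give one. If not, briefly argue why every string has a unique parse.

Yes - the string 'a + a + b + b' has two distinct leftmost derivations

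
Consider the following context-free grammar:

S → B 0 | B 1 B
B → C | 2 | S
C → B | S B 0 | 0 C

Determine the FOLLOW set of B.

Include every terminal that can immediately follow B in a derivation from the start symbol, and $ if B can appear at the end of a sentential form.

We compute FOLLOW(B) using the standard algorithm.
FOLLOW(S) starts with {$}.
FIRST(B) = {0, 2}
FIRST(C) = {0, 2}
FIRST(S) = {0, 2}
FOLLOW(B) = {$, 0, 1, 2}
FOLLOW(C) = {$, 0, 1, 2}
FOLLOW(S) = {$, 0, 1, 2}
Therefore, FOLLOW(B) = {$, 0, 1, 2}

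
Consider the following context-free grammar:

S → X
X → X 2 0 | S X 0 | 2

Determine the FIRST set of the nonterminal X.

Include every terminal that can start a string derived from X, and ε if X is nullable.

We compute FIRST(X) using the standard algorithm.
FIRST(S) = {2}
FIRST(X) = {2}
Therefore, FIRST(X) = {2}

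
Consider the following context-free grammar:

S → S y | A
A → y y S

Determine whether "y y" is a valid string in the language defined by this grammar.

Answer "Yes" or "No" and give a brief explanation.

No - no valid derivation exists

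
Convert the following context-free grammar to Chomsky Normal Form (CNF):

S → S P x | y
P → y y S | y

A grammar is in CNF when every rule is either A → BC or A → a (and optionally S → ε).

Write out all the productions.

TX → x; S → y; TY → y; P → y; S → S X0; X0 → P TX; P → TY X1; X1 → TY S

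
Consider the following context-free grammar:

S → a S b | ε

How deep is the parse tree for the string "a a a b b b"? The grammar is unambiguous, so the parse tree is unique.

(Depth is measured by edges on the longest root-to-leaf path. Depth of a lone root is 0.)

4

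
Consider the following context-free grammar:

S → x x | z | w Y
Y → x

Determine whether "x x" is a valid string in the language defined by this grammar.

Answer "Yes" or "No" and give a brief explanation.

Yes - a valid derivation exists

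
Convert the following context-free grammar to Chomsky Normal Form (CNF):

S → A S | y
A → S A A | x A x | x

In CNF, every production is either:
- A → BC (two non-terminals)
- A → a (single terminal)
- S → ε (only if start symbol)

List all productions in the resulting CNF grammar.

S → y; TX → x; A → x; S → A S; A → S X0; X0 → A A; A → TX X1; X1 → A TX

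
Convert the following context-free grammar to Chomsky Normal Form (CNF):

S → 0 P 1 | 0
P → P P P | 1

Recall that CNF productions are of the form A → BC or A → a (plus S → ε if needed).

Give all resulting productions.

T0 → 0; T1 → 1; S → 0; P → 1; S → T0 X0; X0 → P T1; P → P X1; X1 → P P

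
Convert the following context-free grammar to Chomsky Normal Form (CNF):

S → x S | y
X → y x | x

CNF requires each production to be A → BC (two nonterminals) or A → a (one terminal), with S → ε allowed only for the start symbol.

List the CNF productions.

TX → x; S → y; TY → y; X → x; S → TX S; X → TY TX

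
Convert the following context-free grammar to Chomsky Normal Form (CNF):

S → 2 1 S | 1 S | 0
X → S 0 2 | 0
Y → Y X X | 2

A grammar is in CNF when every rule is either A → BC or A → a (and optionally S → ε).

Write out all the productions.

T2 → 2; T1 → 1; S → 0; T0 → 0; X → 0; Y → 2; S → T2 X0; X0 → T1 S; S → T1 S; X → S X1; X1 → T0 T2; Y → Y X2; X2 → X X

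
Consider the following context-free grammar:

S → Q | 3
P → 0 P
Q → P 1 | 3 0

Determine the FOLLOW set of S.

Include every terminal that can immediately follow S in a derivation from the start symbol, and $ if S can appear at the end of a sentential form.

We compute FOLLOW(S) using the standard algorithm.
FOLLOW(S) starts with {$}.
FIRST(P) = {0}
FIRST(Q) = {0, 3}
FIRST(S) = {0, 3}
FOLLOW(P) = {1}
FOLLOW(Q) = {$}
FOLLOW(S) = {$}
Therefore, FOLLOW(S) = {$}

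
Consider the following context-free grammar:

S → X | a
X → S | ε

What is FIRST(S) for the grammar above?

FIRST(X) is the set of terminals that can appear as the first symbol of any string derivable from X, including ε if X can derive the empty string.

We compute FIRST(S) using the standard algorithm.
FIRST(S) = {a, ε}
FIRST(X) = {a, ε}
Therefore, FIRST(S) = {a, ε}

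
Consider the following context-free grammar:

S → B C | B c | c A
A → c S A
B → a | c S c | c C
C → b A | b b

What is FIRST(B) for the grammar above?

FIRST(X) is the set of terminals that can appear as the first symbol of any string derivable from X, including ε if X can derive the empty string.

We compute FIRST(B) using the standard algorithm.
FIRST(A) = {c}
FIRST(B) = {a, c}
FIRST(C) = {b}
FIRST(S) = {a, c}
Therefore, FIRST(B) = {a, c}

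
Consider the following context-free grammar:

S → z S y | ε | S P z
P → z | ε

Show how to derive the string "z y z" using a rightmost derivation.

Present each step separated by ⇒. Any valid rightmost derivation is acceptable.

S ⇒ S P z ⇒ S z ⇒ z S y z ⇒ z y z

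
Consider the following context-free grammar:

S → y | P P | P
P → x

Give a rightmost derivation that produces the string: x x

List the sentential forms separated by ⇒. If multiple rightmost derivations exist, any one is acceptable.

S ⇒ P P ⇒ P x ⇒ x x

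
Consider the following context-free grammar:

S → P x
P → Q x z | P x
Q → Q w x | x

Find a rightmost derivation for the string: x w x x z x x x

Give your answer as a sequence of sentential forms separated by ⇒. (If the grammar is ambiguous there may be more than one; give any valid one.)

S ⇒ P x ⇒ P x x ⇒ P x x x ⇒ Q x z x x x ⇒ Q w x x z x x x ⇒ x w x x z x x x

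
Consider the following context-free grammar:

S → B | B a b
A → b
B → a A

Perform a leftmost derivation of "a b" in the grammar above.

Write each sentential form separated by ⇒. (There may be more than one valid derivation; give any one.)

S ⇒ B ⇒ a A ⇒ a b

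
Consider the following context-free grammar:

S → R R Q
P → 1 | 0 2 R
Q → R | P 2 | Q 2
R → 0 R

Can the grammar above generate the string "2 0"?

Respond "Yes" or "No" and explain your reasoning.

No - no valid derivation exists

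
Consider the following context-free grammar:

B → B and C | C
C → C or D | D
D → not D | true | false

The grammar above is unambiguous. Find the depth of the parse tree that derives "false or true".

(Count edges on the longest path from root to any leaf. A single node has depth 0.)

4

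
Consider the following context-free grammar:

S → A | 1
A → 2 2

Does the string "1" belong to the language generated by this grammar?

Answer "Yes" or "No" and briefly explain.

Yes - a valid derivation exists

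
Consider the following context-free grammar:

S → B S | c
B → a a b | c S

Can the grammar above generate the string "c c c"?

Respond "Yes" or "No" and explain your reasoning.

Yes - a valid derivation exists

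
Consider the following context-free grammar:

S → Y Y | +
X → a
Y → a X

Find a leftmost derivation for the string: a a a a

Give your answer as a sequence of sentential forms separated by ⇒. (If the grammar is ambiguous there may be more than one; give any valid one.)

S ⇒ Y Y ⇒ a X Y ⇒ a a Y ⇒ a a a X ⇒ a a a a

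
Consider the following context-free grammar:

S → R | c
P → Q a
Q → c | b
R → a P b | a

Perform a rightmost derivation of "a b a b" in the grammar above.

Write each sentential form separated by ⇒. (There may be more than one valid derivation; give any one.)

S ⇒ R ⇒ a P b ⇒ a Q a b ⇒ a b a b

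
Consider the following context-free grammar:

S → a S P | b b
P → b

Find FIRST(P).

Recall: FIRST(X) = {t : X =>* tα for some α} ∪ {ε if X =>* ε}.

We compute FIRST(P) using the standard algorithm.
FIRST(P) = {b}
FIRST(S) = {a, b}
Therefore, FIRST(P) = {b}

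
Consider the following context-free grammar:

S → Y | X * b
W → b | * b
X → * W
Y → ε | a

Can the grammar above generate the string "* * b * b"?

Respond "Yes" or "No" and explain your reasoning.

Yes - a valid derivation exists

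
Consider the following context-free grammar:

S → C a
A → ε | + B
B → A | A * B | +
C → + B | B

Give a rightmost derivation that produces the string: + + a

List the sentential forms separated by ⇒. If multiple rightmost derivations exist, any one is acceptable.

S ⇒ C a ⇒ + B a ⇒ + + a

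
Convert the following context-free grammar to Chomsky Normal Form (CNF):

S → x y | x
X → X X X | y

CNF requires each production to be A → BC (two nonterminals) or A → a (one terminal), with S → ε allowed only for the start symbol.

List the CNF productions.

TX → x; TY → y; S → x; X → y; S → TX TY; X → X X0; X0 → X X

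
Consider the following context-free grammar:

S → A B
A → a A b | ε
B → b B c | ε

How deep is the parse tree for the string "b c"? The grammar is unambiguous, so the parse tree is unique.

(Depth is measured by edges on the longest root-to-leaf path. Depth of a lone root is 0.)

3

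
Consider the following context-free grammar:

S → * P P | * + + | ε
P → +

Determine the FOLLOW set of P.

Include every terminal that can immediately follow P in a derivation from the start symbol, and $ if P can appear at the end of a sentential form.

We compute FOLLOW(P) using the standard algorithm.
FOLLOW(S) starts with {$}.
FIRST(P) = {+}
FIRST(S) = {*, ε}
FOLLOW(P) = {$, +}
FOLLOW(S) = {$}
Therefore, FOLLOW(P) = {$, +}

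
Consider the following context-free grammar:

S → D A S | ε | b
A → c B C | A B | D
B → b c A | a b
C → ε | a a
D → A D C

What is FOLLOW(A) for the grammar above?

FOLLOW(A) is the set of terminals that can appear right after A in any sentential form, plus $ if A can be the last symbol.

We compute FOLLOW(A) using the standard algorithm.
FOLLOW(S) starts with {$}.
FIRST(A) = {c}
FIRST(B) = {a, b}
FIRST(C) = {a, ε}
FIRST(D) = {c}
FIRST(S) = {b, c, ε}
FOLLOW(A) = {$, a, b, c}
FOLLOW(B) = {$, a, b, c}
FOLLOW(C) = {$, a, b, c}
FOLLOW(D) = {$, a, b, c}
FOLLOW(S) = {$}
Therefore, FOLLOW(A) = {$, a, b, c}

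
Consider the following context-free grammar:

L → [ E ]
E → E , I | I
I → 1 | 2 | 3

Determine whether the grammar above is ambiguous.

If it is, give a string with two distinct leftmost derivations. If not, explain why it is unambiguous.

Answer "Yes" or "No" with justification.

No - the grammar is unambiguous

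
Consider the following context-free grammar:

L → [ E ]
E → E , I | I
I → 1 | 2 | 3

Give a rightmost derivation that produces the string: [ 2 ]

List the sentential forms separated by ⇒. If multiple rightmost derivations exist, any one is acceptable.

L ⇒ [ E ] ⇒ [ I ] ⇒ [ 2 ]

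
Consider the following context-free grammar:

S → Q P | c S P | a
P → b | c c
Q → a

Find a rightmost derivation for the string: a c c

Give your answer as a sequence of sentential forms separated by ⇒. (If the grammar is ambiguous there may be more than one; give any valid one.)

S ⇒ Q P ⇒ Q c c ⇒ a c c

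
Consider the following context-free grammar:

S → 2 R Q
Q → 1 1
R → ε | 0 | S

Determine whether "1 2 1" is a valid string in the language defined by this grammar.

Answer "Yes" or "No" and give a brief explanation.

No - no valid derivation exists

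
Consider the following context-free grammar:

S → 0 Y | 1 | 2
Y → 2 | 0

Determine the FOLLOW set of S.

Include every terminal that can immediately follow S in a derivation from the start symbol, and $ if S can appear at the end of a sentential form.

We compute FOLLOW(S) using the standard algorithm.
FOLLOW(S) starts with {$}.
FIRST(S) = {0, 1, 2}
FIRST(Y) = {0, 2}
FOLLOW(S) = {$}
FOLLOW(Y) = {$}
Therefore, FOLLOW(S) = {$}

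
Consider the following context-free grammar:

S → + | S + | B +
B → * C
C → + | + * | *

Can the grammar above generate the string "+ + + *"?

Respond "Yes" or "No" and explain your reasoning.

No - no valid derivation exists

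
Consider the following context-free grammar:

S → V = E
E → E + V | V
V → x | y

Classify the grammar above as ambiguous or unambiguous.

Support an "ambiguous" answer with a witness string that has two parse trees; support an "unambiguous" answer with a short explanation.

Unambiguous - every string in the language has a unique parse tree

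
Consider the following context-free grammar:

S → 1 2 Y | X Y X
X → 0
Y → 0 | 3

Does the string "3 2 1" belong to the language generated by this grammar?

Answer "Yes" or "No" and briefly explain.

No - no valid derivation exists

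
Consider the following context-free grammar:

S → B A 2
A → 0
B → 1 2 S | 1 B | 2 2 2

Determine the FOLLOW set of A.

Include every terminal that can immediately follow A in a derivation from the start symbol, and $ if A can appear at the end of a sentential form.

We compute FOLLOW(A) using the standard algorithm.
FOLLOW(S) starts with {$}.
FIRST(A) = {0}
FIRST(B) = {1, 2}
FIRST(S) = {1, 2}
FOLLOW(A) = {2}
FOLLOW(B) = {0}
FOLLOW(S) = {$, 0}
Therefore, FOLLOW(A) = {2}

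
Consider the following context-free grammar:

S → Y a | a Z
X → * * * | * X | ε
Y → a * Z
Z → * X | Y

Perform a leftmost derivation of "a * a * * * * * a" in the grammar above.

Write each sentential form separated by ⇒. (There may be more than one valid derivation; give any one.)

S ⇒ Y a ⇒ a * Z a ⇒ a * Y a ⇒ a * a * Z a ⇒ a * a * * X a ⇒ a * a * * * * * a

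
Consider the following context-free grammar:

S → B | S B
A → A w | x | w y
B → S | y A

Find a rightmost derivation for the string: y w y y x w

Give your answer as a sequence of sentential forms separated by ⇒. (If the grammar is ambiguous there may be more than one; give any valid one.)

S ⇒ S B ⇒ S y A ⇒ S y A w ⇒ S y x w ⇒ B y x w ⇒ y A y x w ⇒ y w y y x w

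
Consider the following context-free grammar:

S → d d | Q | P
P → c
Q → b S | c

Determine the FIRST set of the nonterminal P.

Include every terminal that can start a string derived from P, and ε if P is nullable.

We compute FIRST(P) using the standard algorithm.
FIRST(P) = {c}
FIRST(Q) = {b, c}
FIRST(S) = {b, c, d}
Therefore, FIRST(P) = {c}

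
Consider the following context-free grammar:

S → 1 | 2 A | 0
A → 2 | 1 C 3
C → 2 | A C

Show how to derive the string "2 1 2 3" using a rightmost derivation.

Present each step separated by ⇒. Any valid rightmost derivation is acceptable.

S ⇒ 2 A ⇒ 2 1 C 3 ⇒ 2 1 2 3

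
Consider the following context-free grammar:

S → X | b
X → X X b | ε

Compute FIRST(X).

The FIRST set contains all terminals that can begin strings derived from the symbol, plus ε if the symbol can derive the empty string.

We compute FIRST(X) using the standard algorithm.
FIRST(S) = {b, ε}
FIRST(X) = {b, ε}
Therefore, FIRST(X) = {b, ε}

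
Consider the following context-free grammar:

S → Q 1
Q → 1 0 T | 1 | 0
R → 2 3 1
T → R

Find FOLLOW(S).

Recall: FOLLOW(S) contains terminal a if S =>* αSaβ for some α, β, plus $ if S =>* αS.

We compute FOLLOW(S) using the standard algorithm.
FOLLOW(S) starts with {$}.
FIRST(Q) = {0, 1}
FIRST(R) = {2}
FIRST(S) = {0, 1}
FIRST(T) = {2}
FOLLOW(Q) = {1}
FOLLOW(R) = {1}
FOLLOW(S) = {$}
FOLLOW(T) = {1}
Therefore, FOLLOW(S) = {$}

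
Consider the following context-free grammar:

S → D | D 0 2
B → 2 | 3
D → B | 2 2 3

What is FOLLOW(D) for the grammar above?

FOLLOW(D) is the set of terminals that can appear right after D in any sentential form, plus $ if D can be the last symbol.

We compute FOLLOW(D) using the standard algorithm.
FOLLOW(S) starts with {$}.
FIRST(B) = {2, 3}
FIRST(D) = {2, 3}
FIRST(S) = {2, 3}
FOLLOW(B) = {$, 0}
FOLLOW(D) = {$, 0}
FOLLOW(S) = {$}
Therefore, FOLLOW(D) = {$, 0}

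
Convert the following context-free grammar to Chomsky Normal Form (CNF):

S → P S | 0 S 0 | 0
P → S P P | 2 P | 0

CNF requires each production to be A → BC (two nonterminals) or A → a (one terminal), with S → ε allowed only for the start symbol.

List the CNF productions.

T0 → 0; S → 0; T2 → 2; P → 0; S → P S; S → T0 X0; X0 → S T0; P → S X1; X1 → P P; P → T2 P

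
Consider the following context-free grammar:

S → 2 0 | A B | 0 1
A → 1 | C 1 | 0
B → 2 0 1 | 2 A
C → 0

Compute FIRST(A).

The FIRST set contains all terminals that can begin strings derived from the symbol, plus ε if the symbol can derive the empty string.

We compute FIRST(A) using the standard algorithm.
FIRST(A) = {0, 1}
FIRST(B) = {2}
FIRST(C) = {0}
FIRST(S) = {0, 1, 2}
Therefore, FIRST(A) = {0, 1}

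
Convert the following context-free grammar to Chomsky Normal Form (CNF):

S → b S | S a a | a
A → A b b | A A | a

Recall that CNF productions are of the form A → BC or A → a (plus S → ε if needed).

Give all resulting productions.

TB → b; TA → a; S → a; A → a; S → TB S; S → S X0; X0 → TA TA; A → A X1; X1 → TB TB; A → A A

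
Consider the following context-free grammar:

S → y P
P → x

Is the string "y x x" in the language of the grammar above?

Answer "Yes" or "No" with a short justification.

No - no valid derivation exists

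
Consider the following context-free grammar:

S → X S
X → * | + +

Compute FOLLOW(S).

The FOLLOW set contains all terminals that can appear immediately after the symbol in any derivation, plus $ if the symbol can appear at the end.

We compute FOLLOW(S) using the standard algorithm.
FOLLOW(S) starts with {$}.
FIRST(S) = {*, +}
FIRST(X) = {*, +}
FOLLOW(S) = {$}
FOLLOW(X) = {*, +}
Therefore, FOLLOW(S) = {$}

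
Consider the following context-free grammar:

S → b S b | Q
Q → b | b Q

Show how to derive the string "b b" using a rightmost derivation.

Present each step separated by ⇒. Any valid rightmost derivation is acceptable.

S ⇒ Q ⇒ b Q ⇒ b b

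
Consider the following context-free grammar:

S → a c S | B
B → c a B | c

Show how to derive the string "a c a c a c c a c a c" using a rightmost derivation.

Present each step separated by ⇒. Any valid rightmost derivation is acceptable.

S ⇒ a c S ⇒ a c a c S ⇒ a c a c a c S ⇒ a c a c a c B ⇒ a c a c a c c a B ⇒ a c a c a c c a c a B ⇒ a c a c a c c a c a c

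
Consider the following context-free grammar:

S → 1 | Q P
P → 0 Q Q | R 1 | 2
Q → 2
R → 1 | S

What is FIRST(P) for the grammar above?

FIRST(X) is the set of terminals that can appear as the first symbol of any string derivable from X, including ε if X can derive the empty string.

We compute FIRST(P) using the standard algorithm.
FIRST(P) = {0, 1, 2}
FIRST(Q) = {2}
FIRST(R) = {1, 2}
FIRST(S) = {1, 2}
Therefore, FIRST(P) = {0, 1, 2}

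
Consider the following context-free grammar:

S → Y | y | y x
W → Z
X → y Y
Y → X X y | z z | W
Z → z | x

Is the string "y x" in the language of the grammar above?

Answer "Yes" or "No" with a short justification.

Yes - a valid derivation exists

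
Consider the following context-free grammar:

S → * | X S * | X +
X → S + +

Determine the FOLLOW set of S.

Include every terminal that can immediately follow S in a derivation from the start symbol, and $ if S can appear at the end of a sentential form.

We compute FOLLOW(S) using the standard algorithm.
FOLLOW(S) starts with {$}.
FIRST(S) = {*}
FIRST(X) = {*}
FOLLOW(S) = {$, *, +}
FOLLOW(X) = {*, +}
Therefore, FOLLOW(S) = {$, *, +}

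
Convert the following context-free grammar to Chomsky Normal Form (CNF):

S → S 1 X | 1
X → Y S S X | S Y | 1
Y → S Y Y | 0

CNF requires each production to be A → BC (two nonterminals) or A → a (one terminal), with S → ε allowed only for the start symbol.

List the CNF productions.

T1 → 1; S → 1; X → 1; Y → 0; S → S X0; X0 → T1 X; X → Y X1; X1 → S X2; X2 → S X; X → S Y; Y → S X3; X3 → Y Y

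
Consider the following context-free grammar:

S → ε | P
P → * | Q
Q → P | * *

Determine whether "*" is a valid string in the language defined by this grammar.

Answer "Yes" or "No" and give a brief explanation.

Yes - a valid derivation exists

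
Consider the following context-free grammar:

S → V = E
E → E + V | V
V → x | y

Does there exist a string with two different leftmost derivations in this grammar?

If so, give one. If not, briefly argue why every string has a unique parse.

No - every string in the language has a unique leftmost derivation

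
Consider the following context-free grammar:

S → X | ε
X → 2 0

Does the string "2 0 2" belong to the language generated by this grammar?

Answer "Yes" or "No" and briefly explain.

No - no valid derivation exists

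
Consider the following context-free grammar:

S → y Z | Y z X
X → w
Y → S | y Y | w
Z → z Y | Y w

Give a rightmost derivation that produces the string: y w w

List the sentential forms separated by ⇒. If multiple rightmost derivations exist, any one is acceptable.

S ⇒ y Z ⇒ y Y w ⇒ y w w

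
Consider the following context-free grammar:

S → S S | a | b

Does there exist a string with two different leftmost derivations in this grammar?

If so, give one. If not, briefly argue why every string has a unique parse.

Yes - the string 'a b b b b' has two distinct leftmost derivations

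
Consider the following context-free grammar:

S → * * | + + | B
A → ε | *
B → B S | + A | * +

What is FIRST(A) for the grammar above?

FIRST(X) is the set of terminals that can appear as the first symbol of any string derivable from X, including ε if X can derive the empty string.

We compute FIRST(A) using the standard algorithm.
FIRST(A) = {*, ε}
FIRST(B) = {*, +}
FIRST(S) = {*, +}
Therefore, FIRST(A) = {*, ε}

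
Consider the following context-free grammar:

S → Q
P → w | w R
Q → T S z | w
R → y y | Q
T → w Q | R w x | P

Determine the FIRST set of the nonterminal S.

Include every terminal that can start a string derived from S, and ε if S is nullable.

We compute FIRST(S) using the standard algorithm.
FIRST(P) = {w}
FIRST(Q) = {w, y}
FIRST(R) = {w, y}
FIRST(S) = {w, y}
FIRST(T) = {w, y}
Therefore, FIRST(S) = {w, y}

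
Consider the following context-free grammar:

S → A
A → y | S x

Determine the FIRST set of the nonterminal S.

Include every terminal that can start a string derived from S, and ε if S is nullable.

We compute FIRST(S) using the standard algorithm.
FIRST(A) = {y}
FIRST(S) = {y}
Therefore, FIRST(S) = {y}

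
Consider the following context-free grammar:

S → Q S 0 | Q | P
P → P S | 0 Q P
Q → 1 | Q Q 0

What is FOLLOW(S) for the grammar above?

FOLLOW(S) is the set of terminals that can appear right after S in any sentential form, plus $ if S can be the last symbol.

We compute FOLLOW(S) using the standard algorithm.
FOLLOW(S) starts with {$}.
FIRST(P) = {0}
FIRST(Q) = {1}
FIRST(S) = {0, 1}
FOLLOW(P) = {$, 0, 1}
FOLLOW(Q) = {$, 0, 1}
FOLLOW(S) = {$, 0, 1}
Therefore, FOLLOW(S) = {$, 0, 1}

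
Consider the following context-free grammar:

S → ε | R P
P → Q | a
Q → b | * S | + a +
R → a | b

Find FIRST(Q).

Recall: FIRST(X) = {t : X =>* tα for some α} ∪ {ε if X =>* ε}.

We compute FIRST(Q) using the standard algorithm.
FIRST(P) = {*, +, a, b}
FIRST(Q) = {*, +, b}
FIRST(R) = {a, b}
FIRST(S) = {a, b, ε}
Therefore, FIRST(Q) = {*, +, b}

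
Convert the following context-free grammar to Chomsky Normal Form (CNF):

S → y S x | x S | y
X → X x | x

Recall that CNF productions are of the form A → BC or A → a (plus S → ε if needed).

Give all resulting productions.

TY → y; TX → x; S → y; X → x; S → TY X0; X0 → S TX; S → TX S; X → X TX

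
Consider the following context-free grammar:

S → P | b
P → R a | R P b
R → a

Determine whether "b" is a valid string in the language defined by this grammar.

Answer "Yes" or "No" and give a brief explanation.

Yes - a valid derivation exists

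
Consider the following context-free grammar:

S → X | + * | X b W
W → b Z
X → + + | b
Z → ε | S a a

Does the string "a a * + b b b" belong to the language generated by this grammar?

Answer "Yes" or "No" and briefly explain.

No - no valid derivation exists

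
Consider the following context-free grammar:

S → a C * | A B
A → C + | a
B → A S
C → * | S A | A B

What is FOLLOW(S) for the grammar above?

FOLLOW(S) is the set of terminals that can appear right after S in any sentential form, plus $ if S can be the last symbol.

We compute FOLLOW(S) using the standard algorithm.
FOLLOW(S) starts with {$}.
FIRST(A) = {*, a}
FIRST(B) = {*, a}
FIRST(C) = {*, a}
FIRST(S) = {*, a}
FOLLOW(A) = {*, +, a}
FOLLOW(B) = {$, *, +, a}
FOLLOW(C) = {*, +}
FOLLOW(S) = {$, *, +, a}
Therefore, FOLLOW(S) = {$, *, +, a}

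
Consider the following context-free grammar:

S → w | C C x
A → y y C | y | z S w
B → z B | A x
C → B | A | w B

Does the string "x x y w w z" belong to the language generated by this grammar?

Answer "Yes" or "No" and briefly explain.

No - no valid derivation exists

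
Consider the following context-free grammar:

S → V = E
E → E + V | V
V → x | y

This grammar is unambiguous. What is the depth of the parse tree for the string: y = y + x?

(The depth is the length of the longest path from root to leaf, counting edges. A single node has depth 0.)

4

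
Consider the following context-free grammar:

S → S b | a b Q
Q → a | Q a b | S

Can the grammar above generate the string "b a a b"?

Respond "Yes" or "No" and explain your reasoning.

No - no valid derivation exists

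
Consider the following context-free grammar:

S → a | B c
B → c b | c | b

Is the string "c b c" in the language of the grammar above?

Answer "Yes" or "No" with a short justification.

Yes - a valid derivation exists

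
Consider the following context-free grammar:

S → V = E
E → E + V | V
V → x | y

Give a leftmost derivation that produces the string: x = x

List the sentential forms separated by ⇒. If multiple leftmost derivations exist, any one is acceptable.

S ⇒ V = E ⇒ x = E ⇒ x = V ⇒ x = x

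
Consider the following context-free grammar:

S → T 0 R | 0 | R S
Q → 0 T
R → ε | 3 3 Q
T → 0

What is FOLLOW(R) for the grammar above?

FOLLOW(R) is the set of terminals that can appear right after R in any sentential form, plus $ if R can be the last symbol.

We compute FOLLOW(R) using the standard algorithm.
FOLLOW(S) starts with {$}.
FIRST(Q) = {0}
FIRST(R) = {3, ε}
FIRST(S) = {0, 3}
FIRST(T) = {0}
FOLLOW(Q) = {$, 0, 3}
FOLLOW(R) = {$, 0, 3}
FOLLOW(S) = {$}
FOLLOW(T) = {$, 0, 3}
Therefore, FOLLOW(R) = {$, 0, 3}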